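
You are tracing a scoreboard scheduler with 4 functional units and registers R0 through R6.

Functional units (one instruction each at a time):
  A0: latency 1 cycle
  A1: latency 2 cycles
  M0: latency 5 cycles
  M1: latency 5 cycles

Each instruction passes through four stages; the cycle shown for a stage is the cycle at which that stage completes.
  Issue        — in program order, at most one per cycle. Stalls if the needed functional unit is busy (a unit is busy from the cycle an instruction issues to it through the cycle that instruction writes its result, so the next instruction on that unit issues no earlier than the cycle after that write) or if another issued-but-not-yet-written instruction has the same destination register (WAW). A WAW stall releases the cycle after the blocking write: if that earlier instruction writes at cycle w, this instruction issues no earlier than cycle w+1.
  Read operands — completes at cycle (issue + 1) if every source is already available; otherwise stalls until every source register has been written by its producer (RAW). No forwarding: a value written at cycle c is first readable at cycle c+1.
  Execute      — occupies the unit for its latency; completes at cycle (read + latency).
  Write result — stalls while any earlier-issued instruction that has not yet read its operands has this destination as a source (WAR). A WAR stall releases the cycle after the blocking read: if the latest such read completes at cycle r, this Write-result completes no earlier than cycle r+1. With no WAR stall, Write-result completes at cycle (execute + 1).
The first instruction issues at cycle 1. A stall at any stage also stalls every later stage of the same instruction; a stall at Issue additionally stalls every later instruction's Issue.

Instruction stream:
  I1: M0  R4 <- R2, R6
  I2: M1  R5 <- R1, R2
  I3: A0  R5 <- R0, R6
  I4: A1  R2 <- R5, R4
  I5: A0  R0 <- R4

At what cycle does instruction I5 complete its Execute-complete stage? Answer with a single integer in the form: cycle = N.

I1 -> (1, 2, 7, 8)
I2 -> (2, 3, 8, 9)
I3 -> (10, 11, 12, 13)  // WAW R5: wait I2 write@9
I4 -> (11, 14, 16, 17)  // RAW R5: wait I3 write@13
I5 -> (14, 15, 16, 17)  // struct: A0 busy until I3 writes@13

cycle = 16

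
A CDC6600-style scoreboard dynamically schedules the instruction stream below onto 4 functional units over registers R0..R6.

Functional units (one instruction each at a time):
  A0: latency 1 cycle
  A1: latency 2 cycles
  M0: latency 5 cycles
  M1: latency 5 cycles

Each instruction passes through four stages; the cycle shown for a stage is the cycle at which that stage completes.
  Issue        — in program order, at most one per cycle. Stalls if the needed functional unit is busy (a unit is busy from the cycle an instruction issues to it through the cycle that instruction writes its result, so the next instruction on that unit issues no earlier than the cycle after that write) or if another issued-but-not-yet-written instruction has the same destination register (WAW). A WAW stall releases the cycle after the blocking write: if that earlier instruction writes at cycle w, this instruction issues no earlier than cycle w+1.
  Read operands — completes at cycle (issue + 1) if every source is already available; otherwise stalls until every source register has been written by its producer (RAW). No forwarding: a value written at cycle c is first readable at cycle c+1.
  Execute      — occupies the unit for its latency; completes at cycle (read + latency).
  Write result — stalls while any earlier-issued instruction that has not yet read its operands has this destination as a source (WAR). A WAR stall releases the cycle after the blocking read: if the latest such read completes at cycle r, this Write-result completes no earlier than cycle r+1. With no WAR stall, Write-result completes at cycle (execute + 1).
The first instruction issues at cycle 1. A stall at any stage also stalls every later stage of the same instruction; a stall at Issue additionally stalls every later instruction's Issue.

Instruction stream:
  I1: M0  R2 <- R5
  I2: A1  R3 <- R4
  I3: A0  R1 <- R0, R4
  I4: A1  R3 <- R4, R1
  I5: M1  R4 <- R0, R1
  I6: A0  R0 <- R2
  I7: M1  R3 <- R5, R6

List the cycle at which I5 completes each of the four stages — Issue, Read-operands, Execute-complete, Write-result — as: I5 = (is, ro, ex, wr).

t=1  I1 issues→M0
t=2  I1 reads, I2 issues→A1
t=3  I2 reads, I3 issues→A0
t=4  I3 reads
t=5  I2 exec-done, I3 exec-done
t=6  I2 writes R3, I3 writes R1
t=7  I1 exec-done, I4 issues→A1
t=8  I1 writes R2, I4 reads, I5 issues→M1
t=9  I5 reads, I6 issues→A0
t=10  I4 exec-done, I6 reads
t=11  I4 writes R3, I6 exec-done
t=12  I6 writes R0
t=14  I5 exec-done
t=15  I5 writes R4
t=16  I7 issues→M1
t=17  I7 reads
t=22  I7 exec-done
t=23  I7 writes R3

I5 = (8, 9, 14, 15)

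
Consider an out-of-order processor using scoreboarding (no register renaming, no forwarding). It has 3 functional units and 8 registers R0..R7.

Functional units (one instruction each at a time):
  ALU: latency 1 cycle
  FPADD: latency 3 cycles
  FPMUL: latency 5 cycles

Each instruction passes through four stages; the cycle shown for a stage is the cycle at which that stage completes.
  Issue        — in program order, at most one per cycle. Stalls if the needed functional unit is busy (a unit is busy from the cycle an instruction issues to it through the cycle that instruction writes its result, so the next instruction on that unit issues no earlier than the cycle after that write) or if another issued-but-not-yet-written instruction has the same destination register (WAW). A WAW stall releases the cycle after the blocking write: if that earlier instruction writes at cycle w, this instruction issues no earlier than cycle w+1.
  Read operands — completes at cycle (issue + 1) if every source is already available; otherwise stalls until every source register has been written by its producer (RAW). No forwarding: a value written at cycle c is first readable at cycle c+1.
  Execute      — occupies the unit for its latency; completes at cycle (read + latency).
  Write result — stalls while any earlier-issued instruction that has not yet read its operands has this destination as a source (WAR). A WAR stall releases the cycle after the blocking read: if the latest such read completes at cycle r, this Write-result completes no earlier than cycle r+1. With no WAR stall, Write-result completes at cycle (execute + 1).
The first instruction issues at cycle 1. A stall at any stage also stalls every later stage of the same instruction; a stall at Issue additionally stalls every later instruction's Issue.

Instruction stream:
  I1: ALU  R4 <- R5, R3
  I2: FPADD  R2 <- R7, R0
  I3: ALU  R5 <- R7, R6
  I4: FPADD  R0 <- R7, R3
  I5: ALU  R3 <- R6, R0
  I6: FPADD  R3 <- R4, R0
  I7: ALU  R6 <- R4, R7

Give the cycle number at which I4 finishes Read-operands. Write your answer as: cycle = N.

I1 -> (1, 2, 3, 4)
I2 -> (2, 3, 6, 7)
I3 -> (5, 6, 7, 8)  // struct: ALU busy until I1 writes@4
I4 -> (8, 9, 12, 13)  // struct: FPADD busy until I2 writes@7
I5 -> (9, 14, 15, 16)  // RAW R0: wait I4 write@13
I6 -> (17, 18, 21, 22)  // WAW R3: wait I5 write@16
I7 -> (18, 19, 20, 21)

cycle = 9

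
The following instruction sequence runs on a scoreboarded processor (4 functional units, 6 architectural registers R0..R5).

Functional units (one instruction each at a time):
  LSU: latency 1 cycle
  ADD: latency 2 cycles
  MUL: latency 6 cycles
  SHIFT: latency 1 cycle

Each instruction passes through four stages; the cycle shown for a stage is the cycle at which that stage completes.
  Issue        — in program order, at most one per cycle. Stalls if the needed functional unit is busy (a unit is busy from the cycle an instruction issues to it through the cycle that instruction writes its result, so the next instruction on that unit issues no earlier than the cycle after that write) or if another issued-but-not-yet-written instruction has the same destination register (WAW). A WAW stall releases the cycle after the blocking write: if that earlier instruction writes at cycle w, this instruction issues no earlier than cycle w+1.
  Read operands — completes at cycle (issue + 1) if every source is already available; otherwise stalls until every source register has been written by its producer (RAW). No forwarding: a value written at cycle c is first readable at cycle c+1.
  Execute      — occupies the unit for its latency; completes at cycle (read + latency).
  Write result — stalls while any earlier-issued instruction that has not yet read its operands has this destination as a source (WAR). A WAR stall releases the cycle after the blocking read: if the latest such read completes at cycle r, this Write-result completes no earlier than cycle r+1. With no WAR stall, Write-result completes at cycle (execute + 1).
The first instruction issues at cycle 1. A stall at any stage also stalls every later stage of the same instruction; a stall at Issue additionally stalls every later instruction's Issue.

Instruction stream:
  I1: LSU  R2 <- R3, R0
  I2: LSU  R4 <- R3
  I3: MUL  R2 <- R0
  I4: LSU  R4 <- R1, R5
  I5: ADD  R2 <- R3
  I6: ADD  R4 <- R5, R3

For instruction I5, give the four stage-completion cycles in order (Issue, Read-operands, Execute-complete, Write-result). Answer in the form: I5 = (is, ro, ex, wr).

t=1  I1 dispatched to LSU
t=2  I1 operands ready
t=3  I1 complete
t=4  R2←I1
t=5  I2 dispatched to LSU
t=6  I2 operands ready · I3 dispatched to MUL
t=7  I2 complete · I3 operands ready
t=8  R4←I2
t=9  I4 dispatched to LSU
t=10  I4 operands ready
t=11  I4 complete
t=12  R4←I4
t=13  I3 complete
t=14  R2←I3
t=15  I5 dispatched to ADD
t=16  I5 operands ready
t=18  I5 complete
t=19  R2←I5
t=20  I6 dispatched to ADD
t=21  I6 operands ready
t=23  I6 complete
t=24  R4←I6

I5 = (15, 16, 18, 19)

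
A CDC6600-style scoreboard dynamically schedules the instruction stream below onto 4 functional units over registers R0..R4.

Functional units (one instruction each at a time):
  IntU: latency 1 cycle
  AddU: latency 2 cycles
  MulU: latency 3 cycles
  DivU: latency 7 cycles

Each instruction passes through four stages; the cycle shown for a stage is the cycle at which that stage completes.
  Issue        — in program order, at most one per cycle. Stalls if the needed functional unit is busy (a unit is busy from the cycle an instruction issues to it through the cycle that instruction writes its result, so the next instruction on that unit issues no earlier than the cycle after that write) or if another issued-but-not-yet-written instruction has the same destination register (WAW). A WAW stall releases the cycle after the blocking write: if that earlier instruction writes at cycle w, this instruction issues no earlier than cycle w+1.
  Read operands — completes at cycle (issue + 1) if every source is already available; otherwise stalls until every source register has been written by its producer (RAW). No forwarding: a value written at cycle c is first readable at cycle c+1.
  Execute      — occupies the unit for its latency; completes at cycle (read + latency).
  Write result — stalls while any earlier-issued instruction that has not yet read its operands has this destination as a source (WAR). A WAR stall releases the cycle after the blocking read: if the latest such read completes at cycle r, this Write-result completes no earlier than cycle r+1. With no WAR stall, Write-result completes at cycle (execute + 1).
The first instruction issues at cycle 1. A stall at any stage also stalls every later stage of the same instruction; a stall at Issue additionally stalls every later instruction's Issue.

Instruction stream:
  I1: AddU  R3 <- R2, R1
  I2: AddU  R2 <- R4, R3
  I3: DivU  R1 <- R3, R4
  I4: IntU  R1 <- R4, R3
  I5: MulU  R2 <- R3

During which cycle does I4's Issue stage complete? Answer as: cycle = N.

t=1  I1 issues→AddU
t=2  I1 reads
t=4  I1 exec-done
t=5  I1 writes R3
t=6  I2 issues→AddU
t=7  I2 reads | I3 issues→DivU
t=8  I3 reads
t=9  I2 exec-done
t=10  I2 writes R2
t=15  I3 exec-done
t=16  I3 writes R1
t=17  I4 issues→IntU
t=18  I4 reads | I5 issues→MulU
t=19  I4 exec-done | I5 reads
t=20  I4 writes R1
t=22  I5 exec-done
t=23  I5 writes R2

cycle = 17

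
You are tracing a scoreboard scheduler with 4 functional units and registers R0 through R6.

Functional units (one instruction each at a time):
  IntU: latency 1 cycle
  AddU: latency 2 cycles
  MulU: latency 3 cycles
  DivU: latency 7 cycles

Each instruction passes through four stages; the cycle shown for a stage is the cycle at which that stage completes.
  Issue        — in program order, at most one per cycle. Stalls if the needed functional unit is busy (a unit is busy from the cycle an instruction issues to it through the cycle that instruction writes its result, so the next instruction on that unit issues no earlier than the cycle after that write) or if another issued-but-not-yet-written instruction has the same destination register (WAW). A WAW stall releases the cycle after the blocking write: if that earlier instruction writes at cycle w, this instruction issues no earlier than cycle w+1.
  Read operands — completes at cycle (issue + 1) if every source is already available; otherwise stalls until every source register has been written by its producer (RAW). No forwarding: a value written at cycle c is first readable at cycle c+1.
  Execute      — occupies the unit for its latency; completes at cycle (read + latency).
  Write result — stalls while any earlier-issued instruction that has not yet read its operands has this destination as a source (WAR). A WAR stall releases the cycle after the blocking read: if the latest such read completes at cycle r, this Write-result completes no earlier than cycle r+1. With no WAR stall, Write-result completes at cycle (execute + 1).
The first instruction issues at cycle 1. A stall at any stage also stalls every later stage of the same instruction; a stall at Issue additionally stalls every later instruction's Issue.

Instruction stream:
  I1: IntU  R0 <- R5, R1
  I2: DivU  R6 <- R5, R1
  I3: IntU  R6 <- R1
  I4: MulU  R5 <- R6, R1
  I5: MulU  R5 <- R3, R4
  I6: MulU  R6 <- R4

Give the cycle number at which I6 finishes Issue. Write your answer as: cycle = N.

c1: issue I1 (IntU)
c2: I1 read-ops; issue I2 (DivU)
c3: I1 finished on IntU; I2 read-ops
c4: I1→R0
c10: I2 finished on DivU
c11: I2→R6
c12: issue I3 (IntU)
c13: I3 read-ops; issue I4 (MulU)
c14: I3 finished on IntU
c15: I3→R6
c16: I4 read-ops
c19: I4 finished on MulU
c20: I4→R5
c21: issue I5 (MulU)
c22: I5 read-ops
c25: I5 finished on MulU
c26: I5→R5
c27: issue I6 (MulU)
c28: I6 read-ops
c31: I6 finished on MulU
c32: I6→R6

cycle = 27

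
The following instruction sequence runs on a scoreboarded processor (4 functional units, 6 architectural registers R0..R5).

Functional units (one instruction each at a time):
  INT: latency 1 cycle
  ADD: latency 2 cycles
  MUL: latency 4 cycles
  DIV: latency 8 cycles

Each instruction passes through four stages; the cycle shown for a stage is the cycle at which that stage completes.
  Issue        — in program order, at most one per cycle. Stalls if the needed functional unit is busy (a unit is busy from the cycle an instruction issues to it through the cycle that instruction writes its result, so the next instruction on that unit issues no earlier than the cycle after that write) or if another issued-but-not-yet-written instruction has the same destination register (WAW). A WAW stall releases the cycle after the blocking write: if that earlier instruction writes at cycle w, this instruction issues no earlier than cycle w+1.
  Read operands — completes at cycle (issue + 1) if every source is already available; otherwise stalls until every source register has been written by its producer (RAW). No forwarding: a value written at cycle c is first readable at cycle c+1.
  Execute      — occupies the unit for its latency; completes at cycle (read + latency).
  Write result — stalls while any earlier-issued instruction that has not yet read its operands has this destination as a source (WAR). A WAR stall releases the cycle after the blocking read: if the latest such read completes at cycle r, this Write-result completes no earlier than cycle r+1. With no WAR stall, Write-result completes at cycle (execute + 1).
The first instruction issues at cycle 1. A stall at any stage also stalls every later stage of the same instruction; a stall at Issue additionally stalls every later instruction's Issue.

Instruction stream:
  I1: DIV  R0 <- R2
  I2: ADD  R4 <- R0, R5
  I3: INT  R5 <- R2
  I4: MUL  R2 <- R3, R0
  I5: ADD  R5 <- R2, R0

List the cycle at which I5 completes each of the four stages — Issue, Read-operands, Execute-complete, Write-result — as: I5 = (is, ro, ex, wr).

[I1] 1/2/10/11
[I2] 2/12/14/15  (RAW R0: wait I1 write@11)
[I3] 3/4/5/13  (WAR R5: wait I2 read@12)
[I4] 4/12/16/17  (RAW R0: wait I1 write@11)
[I5] 16/18/20/21  (struct: ADD busy until I2 writes@15; RAW R2: wait I4 write@17)

I5 = (16, 18, 20, 21)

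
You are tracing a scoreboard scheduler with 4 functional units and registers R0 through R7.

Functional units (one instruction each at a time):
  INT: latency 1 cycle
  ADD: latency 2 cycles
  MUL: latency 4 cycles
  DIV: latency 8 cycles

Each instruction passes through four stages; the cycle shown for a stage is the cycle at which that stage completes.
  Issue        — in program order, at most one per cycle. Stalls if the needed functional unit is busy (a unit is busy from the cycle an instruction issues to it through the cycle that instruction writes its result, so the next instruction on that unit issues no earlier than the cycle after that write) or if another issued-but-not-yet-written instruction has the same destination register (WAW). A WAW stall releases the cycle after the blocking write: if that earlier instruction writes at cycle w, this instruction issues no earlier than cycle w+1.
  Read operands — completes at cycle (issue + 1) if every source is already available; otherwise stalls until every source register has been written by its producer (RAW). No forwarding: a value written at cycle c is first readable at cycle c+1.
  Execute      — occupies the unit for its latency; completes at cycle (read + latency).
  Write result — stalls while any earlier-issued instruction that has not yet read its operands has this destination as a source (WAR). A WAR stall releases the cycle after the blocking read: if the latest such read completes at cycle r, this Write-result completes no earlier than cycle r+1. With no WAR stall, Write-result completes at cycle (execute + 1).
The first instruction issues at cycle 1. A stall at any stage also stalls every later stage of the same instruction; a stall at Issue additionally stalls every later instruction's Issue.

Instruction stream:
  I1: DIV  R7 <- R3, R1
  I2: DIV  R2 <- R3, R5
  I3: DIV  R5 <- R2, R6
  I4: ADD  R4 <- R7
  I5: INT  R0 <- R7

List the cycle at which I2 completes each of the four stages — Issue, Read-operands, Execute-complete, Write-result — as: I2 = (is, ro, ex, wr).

I2 = (12, 13, 21, 22)

I1: IS=1 RO=2 EX=10 WR=11
I2: IS=12 RO=13 EX=21 WR=22  [struct: DIV busy until I1 writes@11]
I3: IS=23 RO=24 EX=32 WR=33  [struct: DIV busy until I2 writes@22]
I4: IS=24 RO=25 EX=27 WR=28
I5: IS=25 RO=26 EX=27 WR=28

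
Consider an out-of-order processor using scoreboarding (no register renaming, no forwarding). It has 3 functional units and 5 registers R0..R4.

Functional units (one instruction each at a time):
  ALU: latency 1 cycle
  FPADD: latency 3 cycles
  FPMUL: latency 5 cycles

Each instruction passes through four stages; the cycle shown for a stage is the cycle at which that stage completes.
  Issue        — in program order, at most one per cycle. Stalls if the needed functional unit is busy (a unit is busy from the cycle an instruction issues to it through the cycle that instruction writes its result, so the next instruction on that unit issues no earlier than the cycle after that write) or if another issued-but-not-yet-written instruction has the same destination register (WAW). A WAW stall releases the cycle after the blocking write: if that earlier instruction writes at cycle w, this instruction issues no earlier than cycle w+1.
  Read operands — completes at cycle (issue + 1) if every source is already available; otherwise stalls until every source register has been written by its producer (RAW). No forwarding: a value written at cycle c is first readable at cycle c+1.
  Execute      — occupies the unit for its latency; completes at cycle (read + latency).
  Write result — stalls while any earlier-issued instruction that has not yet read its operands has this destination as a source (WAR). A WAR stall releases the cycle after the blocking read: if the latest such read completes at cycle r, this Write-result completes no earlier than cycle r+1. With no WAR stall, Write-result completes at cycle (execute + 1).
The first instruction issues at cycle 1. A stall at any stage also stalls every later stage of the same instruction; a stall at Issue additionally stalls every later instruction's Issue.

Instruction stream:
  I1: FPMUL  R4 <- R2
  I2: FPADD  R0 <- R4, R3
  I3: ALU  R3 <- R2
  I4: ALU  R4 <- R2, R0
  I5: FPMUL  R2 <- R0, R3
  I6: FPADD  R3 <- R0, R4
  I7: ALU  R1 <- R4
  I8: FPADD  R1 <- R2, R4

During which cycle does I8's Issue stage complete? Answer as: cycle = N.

t=1  I1 dispatched to FPMUL
t=2  I1 operands ready; I2 dispatched to FPADD
t=3  I3 dispatched to ALU
t=4  I3 operands ready
t=5  I3 complete
t=7  I1 complete
t=8  R4←I1
t=9  I2 operands ready
t=10  R3←I3
t=11  I4 dispatched to ALU
t=12  I2 complete; I5 dispatched to FPMUL
t=13  R0←I2
t=14  I4 operands ready; I5 operands ready; I6 dispatched to FPADD
t=15  I4 complete
t=16  R4←I4
t=17  I6 operands ready; I7 dispatched to ALU
t=18  I7 operands ready
t=19  I5 complete; I7 complete
t=20  R2←I5; I6 complete; R1←I7
t=21  R3←I6
t=22  I8 dispatched to FPADD
t=23  I8 operands ready
t=26  I8 complete
t=27  R1←I8

cycle = 22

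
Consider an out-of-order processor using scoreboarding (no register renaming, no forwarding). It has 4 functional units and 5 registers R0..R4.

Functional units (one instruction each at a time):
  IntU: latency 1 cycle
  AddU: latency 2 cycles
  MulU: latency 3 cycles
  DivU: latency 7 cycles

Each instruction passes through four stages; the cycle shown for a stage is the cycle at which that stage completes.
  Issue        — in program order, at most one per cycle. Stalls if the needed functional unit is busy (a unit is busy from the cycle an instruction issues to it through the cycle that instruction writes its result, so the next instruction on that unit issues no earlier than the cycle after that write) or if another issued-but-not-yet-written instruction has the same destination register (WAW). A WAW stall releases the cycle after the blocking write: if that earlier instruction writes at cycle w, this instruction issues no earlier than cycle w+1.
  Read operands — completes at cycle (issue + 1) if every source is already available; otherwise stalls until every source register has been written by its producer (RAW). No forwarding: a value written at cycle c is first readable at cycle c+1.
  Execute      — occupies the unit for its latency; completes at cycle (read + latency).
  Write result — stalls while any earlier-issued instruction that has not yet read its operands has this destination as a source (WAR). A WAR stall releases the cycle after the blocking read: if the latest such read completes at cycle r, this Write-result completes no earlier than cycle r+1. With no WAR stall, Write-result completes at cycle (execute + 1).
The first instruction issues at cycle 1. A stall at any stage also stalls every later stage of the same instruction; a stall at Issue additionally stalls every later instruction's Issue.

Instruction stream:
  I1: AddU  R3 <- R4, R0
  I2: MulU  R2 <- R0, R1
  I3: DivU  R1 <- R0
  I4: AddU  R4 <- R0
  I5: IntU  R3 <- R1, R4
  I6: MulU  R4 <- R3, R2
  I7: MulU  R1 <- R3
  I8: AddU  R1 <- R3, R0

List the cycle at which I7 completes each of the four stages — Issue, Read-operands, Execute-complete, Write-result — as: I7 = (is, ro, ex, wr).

[1] I1 issues→AddU
[2] I1 reads | I2 issues→MulU
[3] I2 reads | I3 issues→DivU
[4] I1 exec-done | I3 reads
[5] I1 writes R3
[6] I2 exec-done | I4 issues→AddU
[7] I2 writes R2 | I4 reads | I5 issues→IntU
[9] I4 exec-done
[10] I4 writes R4
[11] I3 exec-done | I6 issues→MulU
[12] I3 writes R1
[13] I5 reads
[14] I5 exec-done
[15] I5 writes R3
[16] I6 reads
[19] I6 exec-done
[20] I6 writes R4
[21] I7 issues→MulU
[22] I7 reads
[25] I7 exec-done
[26] I7 writes R1
[27] I8 issues→AddU
[28] I8 reads
[30] I8 exec-done
[31] I8 writes R1

I7 = (21, 22, 25, 26)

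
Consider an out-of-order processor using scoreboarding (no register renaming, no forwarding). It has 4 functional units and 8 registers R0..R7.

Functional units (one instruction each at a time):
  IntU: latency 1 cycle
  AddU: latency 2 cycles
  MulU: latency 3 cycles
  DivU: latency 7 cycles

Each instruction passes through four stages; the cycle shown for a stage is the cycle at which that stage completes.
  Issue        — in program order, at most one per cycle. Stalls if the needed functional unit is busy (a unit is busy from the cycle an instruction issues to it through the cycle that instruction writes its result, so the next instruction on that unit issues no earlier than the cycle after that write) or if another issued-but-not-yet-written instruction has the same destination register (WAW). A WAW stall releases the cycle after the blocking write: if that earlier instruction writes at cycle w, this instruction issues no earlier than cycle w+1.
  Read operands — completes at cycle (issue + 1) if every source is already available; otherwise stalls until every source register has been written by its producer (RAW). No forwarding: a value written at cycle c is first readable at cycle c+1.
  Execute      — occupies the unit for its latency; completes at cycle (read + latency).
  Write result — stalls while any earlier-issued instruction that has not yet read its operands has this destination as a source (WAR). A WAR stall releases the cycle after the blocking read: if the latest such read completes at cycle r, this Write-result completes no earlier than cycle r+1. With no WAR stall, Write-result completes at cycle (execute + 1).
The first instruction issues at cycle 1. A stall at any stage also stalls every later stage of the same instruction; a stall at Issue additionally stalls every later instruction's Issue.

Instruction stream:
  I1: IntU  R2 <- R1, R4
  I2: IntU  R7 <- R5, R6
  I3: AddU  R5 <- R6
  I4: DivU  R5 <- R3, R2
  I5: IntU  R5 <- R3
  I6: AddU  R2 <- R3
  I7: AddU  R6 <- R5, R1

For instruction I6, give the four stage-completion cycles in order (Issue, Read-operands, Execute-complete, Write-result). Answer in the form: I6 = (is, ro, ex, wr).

I6 = (22, 23, 25, 26)

t=1  I1→IntU
t=2  I1 RO
t=3  I1 EX
t=4  I1 WR R2
t=5  I2→IntU
t=6  I2 RO, I3→AddU
t=7  I2 EX, I3 RO
t=8  I2 WR R7
t=9  I3 EX
t=10  I3 WR R5
t=11  I4→DivU
t=12  I4 RO
t=19  I4 EX
t=20  I4 WR R5
t=21  I5→IntU
t=22  I5 RO, I6→AddU
t=23  I5 EX, I6 RO
t=24  I5 WR R5
t=25  I6 EX
t=26  I6 WR R2
t=27  I7→AddU
t=28  I7 RO
t=30  I7 EX
t=31  I7 WR R6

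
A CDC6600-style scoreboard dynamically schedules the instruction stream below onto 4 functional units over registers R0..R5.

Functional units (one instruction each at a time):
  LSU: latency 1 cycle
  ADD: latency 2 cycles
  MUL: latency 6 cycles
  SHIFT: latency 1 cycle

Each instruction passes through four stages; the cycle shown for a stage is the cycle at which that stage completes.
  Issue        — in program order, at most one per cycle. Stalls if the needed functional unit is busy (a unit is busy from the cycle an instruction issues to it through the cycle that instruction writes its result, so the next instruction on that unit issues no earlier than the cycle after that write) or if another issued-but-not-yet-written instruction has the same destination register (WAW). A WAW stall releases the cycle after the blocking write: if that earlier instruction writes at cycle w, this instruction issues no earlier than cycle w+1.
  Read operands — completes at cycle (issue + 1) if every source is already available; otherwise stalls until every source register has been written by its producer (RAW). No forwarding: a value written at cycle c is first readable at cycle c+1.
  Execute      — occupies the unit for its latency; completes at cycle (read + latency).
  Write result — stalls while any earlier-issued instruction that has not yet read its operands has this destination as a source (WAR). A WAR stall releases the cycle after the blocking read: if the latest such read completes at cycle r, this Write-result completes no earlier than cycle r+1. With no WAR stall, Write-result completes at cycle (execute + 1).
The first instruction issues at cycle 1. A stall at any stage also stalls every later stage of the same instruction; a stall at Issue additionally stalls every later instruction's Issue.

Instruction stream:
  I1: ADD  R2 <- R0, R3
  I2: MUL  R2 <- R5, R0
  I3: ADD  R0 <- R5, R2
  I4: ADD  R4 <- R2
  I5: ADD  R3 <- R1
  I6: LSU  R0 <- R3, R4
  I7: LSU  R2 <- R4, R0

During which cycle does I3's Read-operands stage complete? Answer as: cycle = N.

cycle 1: I1 issues→ADD
cycle 2: I1 reads
cycle 4: I1 exec-done
cycle 5: I1 writes R2
cycle 6: I2 issues→MUL
cycle 7: I2 reads · I3 issues→ADD
cycle 13: I2 exec-done
cycle 14: I2 writes R2
cycle 15: I3 reads
cycle 17: I3 exec-done
cycle 18: I3 writes R0
cycle 19: I4 issues→ADD
cycle 20: I4 reads
cycle 22: I4 exec-done
cycle 23: I4 writes R4
cycle 24: I5 issues→ADD
cycle 25: I5 reads · I6 issues→LSU
cycle 27: I5 exec-done
cycle 28: I5 writes R3
cycle 29: I6 reads
cycle 30: I6 exec-done
cycle 31: I6 writes R0
cycle 32: I7 issues→LSU
cycle 33: I7 reads
cycle 34: I7 exec-done
cycle 35: I7 writes R2

cycle = 15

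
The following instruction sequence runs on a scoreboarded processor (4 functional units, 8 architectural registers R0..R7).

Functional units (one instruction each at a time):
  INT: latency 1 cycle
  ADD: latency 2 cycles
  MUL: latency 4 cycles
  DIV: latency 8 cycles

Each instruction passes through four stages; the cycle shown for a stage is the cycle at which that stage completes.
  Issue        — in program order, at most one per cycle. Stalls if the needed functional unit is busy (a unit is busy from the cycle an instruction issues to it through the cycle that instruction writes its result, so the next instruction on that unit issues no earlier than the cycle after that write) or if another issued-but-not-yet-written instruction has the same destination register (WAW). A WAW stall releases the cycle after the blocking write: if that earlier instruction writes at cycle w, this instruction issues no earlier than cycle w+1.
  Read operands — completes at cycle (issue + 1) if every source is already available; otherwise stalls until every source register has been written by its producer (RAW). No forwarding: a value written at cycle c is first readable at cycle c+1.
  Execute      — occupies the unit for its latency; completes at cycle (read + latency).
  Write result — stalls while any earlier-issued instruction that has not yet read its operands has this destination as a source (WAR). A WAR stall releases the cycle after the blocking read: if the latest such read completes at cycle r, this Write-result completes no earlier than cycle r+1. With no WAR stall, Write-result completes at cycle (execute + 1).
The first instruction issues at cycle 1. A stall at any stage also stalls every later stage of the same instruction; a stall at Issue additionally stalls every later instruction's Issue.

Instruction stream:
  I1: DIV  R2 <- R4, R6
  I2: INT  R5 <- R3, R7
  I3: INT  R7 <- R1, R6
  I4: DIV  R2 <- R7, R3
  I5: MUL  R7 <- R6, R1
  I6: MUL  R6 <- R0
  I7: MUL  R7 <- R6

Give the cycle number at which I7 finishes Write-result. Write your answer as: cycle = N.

[I1] 1/2/10/11
[I2] 2/3/4/5
[I3] 6/7/8/9  (struct: INT busy until I2 writes@5)
[I4] 12/13/21/22  (struct: DIV busy until I1 writes@11)
[I5] 13/14/18/19
[I6] 20/21/25/26  (struct: MUL busy until I5 writes@19)
[I7] 27/28/32/33  (struct: MUL busy until I6 writes@26)

cycle = 33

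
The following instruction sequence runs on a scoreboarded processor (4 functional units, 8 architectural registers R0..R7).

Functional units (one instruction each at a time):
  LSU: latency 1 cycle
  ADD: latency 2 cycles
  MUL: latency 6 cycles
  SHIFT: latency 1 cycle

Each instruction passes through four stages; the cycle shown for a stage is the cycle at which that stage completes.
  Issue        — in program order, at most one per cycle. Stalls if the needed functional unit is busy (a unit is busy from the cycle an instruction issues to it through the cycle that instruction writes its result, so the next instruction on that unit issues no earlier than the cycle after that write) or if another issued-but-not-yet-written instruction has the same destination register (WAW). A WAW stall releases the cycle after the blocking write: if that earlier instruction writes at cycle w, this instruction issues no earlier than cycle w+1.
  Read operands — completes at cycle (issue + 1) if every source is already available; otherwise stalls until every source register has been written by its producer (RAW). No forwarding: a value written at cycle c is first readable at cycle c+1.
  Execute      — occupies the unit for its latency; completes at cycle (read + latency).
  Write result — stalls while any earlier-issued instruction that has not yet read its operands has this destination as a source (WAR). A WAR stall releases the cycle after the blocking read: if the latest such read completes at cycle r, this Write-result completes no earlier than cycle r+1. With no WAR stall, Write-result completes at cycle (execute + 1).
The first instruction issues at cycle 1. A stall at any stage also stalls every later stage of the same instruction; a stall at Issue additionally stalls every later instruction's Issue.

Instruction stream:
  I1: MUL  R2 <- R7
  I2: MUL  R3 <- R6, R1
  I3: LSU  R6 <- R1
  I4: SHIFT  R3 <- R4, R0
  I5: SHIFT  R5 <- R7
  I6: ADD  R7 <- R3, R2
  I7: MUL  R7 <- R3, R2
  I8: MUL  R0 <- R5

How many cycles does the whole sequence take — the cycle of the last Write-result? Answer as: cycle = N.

cycle = 46

  I1 | 1 | 2 | 8 | 9
  I2 | 10 | 11 | 17 | 18   struct: MUL busy until I1 writes@9
  I3 | 11 | 12 | 13 | 14
  I4 | 19 | 20 | 21 | 22   WAW R3: wait I2 write@18
  I5 | 23 | 24 | 25 | 26   struct: SHIFT busy until I4 writes@22
  I6 | 24 | 25 | 27 | 28
  I7 | 29 | 30 | 36 | 37   WAW R7: wait I6 write@28
  I8 | 38 | 39 | 45 | 46   struct: MUL busy until I7 writes@37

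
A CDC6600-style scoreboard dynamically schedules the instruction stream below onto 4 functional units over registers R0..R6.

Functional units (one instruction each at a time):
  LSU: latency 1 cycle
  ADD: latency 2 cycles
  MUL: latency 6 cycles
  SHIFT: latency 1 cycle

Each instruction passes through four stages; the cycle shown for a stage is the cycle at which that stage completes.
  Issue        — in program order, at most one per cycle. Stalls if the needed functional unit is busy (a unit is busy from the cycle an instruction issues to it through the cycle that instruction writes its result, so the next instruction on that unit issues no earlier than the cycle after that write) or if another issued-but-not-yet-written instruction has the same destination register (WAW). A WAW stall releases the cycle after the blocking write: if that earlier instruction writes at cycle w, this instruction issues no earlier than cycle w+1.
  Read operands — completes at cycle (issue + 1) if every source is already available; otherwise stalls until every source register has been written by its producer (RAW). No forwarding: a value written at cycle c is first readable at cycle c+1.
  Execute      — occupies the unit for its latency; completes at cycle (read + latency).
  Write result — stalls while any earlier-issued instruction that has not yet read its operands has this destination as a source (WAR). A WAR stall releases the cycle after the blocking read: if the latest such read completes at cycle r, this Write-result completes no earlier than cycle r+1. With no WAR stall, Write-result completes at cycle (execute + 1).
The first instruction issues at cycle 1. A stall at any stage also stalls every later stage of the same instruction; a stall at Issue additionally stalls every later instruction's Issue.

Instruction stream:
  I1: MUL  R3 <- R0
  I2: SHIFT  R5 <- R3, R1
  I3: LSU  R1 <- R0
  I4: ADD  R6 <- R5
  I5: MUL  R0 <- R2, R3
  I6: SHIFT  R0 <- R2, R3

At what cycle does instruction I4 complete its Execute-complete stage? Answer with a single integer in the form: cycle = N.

cycle = 15

  I1 | 1 | 2 | 8 | 9
  I2 | 2 | 10 | 11 | 12   RAW R3: wait I1 write@9
  I3 | 3 | 4 | 5 | 11   WAR R1: wait I2 read@10
  I4 | 4 | 13 | 15 | 16   RAW R5: wait I2 write@12
  I5 | 10 | 11 | 17 | 18   struct: MUL busy until I1 writes@9
  I6 | 19 | 20 | 21 | 22   WAW R0: wait I5 write@18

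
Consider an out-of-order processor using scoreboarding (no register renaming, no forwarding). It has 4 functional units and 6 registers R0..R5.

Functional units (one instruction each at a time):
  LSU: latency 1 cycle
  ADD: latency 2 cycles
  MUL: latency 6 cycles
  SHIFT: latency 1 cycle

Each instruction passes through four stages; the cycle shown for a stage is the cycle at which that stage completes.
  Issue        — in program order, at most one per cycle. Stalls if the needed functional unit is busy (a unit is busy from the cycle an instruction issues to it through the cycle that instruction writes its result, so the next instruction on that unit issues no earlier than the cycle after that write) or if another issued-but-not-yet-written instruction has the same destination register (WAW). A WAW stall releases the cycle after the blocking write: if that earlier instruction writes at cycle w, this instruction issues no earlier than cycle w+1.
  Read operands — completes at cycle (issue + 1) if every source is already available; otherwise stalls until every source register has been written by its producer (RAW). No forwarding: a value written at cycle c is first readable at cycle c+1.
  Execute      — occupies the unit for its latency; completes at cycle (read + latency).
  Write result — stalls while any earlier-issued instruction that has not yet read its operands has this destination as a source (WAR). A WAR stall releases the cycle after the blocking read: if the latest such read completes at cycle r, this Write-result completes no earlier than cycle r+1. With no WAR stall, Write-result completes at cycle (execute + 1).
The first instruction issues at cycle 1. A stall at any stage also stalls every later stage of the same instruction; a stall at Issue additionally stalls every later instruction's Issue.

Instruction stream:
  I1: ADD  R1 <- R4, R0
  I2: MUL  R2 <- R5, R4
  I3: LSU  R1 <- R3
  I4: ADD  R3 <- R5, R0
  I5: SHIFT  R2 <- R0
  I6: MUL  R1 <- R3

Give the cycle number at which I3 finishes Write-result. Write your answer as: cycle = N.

cycle = 9

c1: issue I1 (ADD)
c2: I1 read-ops; issue I2 (MUL)
c3: I2 read-ops
c4: I1 finished on ADD
c5: I1→R1
c6: issue I3 (LSU)
c7: I3 read-ops; issue I4 (ADD)
c8: I3 finished on LSU; I4 read-ops
c9: I2 finished on MUL; I3→R1
c10: I2→R2; I4 finished on ADD
c11: I4→R3; issue I5 (SHIFT)
c12: I5 read-ops; issue I6 (MUL)
c13: I5 finished on SHIFT; I6 read-ops
c14: I5→R2
c19: I6 finished on MUL
c20: I6→R1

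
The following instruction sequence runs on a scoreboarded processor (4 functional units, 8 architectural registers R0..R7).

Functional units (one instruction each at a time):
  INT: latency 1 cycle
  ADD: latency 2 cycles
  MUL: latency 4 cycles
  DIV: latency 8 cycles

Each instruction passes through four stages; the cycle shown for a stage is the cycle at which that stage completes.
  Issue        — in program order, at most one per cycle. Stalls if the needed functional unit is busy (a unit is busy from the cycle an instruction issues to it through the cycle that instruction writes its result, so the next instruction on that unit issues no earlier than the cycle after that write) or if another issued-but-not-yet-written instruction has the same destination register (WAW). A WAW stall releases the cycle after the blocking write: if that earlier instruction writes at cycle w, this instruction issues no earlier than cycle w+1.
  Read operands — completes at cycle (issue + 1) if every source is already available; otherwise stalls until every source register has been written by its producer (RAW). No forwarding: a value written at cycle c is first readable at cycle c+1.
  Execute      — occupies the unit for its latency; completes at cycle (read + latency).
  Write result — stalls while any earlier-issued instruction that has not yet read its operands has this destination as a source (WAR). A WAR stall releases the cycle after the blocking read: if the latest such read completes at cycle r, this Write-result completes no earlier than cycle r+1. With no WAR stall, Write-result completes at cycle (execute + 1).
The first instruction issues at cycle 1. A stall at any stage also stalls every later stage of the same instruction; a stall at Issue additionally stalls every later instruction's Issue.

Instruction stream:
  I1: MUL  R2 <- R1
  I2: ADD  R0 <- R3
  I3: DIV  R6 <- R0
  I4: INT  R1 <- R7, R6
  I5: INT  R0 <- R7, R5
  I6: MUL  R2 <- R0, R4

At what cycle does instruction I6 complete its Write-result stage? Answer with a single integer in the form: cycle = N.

c1: I1 issues→MUL
c2: I1 reads; I2 issues→ADD
c3: I2 reads; I3 issues→DIV
c4: I4 issues→INT
c5: I2 exec-done
c6: I1 exec-done; I2 writes R0
c7: I1 writes R2; I3 reads
c15: I3 exec-done
c16: I3 writes R6
c17: I4 reads
c18: I4 exec-done
c19: I4 writes R1
c20: I5 issues→INT
c21: I5 reads; I6 issues→MUL
c22: I5 exec-done
c23: I5 writes R0
c24: I6 reads
c28: I6 exec-done
c29: I6 writes R2

cycle = 29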